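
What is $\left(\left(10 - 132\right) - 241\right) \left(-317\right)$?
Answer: $115071$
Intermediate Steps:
$\left(\left(10 - 132\right) - 241\right) \left(-317\right) = \left(-122 - 241\right) \left(-317\right) = \left(-363\right) \left(-317\right) = 115071$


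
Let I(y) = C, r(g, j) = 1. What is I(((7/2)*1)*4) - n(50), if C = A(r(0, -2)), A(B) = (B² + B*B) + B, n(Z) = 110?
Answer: -107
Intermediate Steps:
A(B) = B + 2*B² (A(B) = (B² + B²) + B = 2*B² + B = B + 2*B²)
C = 3 (C = 1*(1 + 2*1) = 1*(1 + 2) = 1*3 = 3)
I(y) = 3
I(((7/2)*1)*4) - n(50) = 3 - 1*110 = 3 - 110 = -107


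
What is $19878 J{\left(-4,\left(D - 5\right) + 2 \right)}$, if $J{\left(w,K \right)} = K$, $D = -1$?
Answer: $-79512$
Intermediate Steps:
$19878 J{\left(-4,\left(D - 5\right) + 2 \right)} = 19878 \left(\left(-1 - 5\right) + 2\right) = 19878 \left(-6 + 2\right) = 19878 \left(-4\right) = -79512$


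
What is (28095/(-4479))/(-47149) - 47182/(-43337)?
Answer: 3321709939179/3050641246009 ≈ 1.0889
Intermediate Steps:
(28095/(-4479))/(-47149) - 47182/(-43337) = (28095*(-1/4479))*(-1/47149) - 47182*(-1/43337) = -9365/1493*(-1/47149) + 47182/43337 = 9365/70393457 + 47182/43337 = 3321709939179/3050641246009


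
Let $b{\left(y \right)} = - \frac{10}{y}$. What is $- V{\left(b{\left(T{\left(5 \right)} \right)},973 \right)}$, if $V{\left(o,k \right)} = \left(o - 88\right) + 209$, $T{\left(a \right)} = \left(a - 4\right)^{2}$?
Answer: $-111$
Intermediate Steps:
$T{\left(a \right)} = \left(-4 + a\right)^{2}$
$V{\left(o,k \right)} = 121 + o$ ($V{\left(o,k \right)} = \left(-88 + o\right) + 209 = 121 + o$)
$- V{\left(b{\left(T{\left(5 \right)} \right)},973 \right)} = - (121 - \frac{10}{\left(-4 + 5\right)^{2}}) = - (121 - \frac{10}{1^{2}}) = - (121 - \frac{10}{1}) = - (121 - 10) = \left(-1\right) 111 = -111$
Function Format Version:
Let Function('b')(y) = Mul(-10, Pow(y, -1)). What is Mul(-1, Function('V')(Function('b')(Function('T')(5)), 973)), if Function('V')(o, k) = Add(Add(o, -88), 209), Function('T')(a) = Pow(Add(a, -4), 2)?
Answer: -111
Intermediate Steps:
Function('T')(a) = Pow(Add(-4, a), 2)
Function('V')(o, k) = Add(121, o) (Function('V')(o, k) = Add(Add(-88, o), 209) = Add(121, o))
Mul(-1, Function('V')(Function('b')(Function('T')(5)), 973)) = Mul(-1, Add(121, Mul(-10, Pow(Pow(Add(-4, 5), 2), -1)))) = Mul(-1, Add(121, Mul(-10, Pow(Pow(1, 2), -1)))) = Mul(-1, Add(121, Mul(-10, Pow(1, -1)))) = Mul(-1, Add(121, Mul(-10, 1))) = Mul(-1, Add(121, -10)) = Mul(-1, 111) = -111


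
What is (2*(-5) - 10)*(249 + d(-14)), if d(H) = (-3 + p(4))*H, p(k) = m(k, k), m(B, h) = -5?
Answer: -7220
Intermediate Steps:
p(k) = -5
d(H) = -8*H (d(H) = (-3 - 5)*H = -8*H)
(2*(-5) - 10)*(249 + d(-14)) = (2*(-5) - 10)*(249 - 8*(-14)) = (-10 - 10)*(249 + 112) = -20*361 = -7220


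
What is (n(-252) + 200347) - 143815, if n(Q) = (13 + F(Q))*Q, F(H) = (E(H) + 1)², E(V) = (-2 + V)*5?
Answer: -405757716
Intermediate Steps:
E(V) = -10 + 5*V
F(H) = (-9 + 5*H)² (F(H) = ((-10 + 5*H) + 1)² = (-9 + 5*H)²)
n(Q) = Q*(13 + (-9 + 5*Q)²) (n(Q) = (13 + (-9 + 5*Q)²)*Q = Q*(13 + (-9 + 5*Q)²))
(n(-252) + 200347) - 143815 = (-252*(13 + (-9 + 5*(-252))²) + 200347) - 143815 = (-252*(13 + (-9 - 1260)²) + 200347) - 143815 = (-252*(13 + (-1269)²) + 200347) - 143815 = (-252*(13 + 1610361) + 200347) - 143815 = (-252*1610374 + 200347) - 143815 = (-405814248 + 200347) - 143815 = -405613901 - 143815 = -405757716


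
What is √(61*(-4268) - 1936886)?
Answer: I*√2197234 ≈ 1482.3*I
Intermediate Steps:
√(61*(-4268) - 1936886) = √(-260348 - 1936886) = √(-2197234) = I*√2197234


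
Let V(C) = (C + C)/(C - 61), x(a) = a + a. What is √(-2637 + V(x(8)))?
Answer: I*√593485/15 ≈ 51.359*I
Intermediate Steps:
x(a) = 2*a
V(C) = 2*C/(-61 + C) (V(C) = (2*C)/(-61 + C) = 2*C/(-61 + C))
√(-2637 + V(x(8))) = √(-2637 + 2*(2*8)/(-61 + 2*8)) = √(-2637 + 2*16/(-61 + 16)) = √(-2637 + 2*16/(-45)) = √(-2637 + 2*16*(-1/45)) = √(-2637 - 32/45) = √(-118697/45) = I*√593485/15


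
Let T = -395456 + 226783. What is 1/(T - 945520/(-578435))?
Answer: -115687/19513084247 ≈ -5.9287e-6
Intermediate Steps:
T = -168673
1/(T - 945520/(-578435)) = 1/(-168673 - 945520/(-578435)) = 1/(-168673 - 945520*(-1/578435)) = 1/(-168673 + 189104/115687) = 1/(-19513084247/115687) = -115687/19513084247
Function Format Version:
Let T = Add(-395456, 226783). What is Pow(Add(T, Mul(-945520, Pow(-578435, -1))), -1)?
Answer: Rational(-115687, 19513084247) ≈ -5.9287e-6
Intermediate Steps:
T = -168673
Pow(Add(T, Mul(-945520, Pow(-578435, -1))), -1) = Pow(Add(-168673, Mul(-945520, Pow(-578435, -1))), -1) = Pow(Add(-168673, Mul(-945520, Rational(-1, 578435))), -1) = Pow(Add(-168673, Rational(189104, 115687)), -1) = Pow(Rational(-19513084247, 115687), -1) = Rational(-115687, 19513084247)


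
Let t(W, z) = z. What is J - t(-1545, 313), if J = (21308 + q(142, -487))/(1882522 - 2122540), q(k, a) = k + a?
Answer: -75146597/240018 ≈ -313.09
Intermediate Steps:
q(k, a) = a + k
J = -20963/240018 (J = (21308 + (-487 + 142))/(1882522 - 2122540) = (21308 - 345)/(-240018) = 20963*(-1/240018) = -20963/240018 ≈ -0.087339)
J - t(-1545, 313) = -20963/240018 - 1*313 = -20963/240018 - 313 = -75146597/240018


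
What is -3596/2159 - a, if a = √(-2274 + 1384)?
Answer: -3596/2159 - I*√890 ≈ -1.6656 - 29.833*I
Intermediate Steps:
a = I*√890 (a = √(-890) = I*√890 ≈ 29.833*I)
-3596/2159 - a = -3596/2159 - I*√890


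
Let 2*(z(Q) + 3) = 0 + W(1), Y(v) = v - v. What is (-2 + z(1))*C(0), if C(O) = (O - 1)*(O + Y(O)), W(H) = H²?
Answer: 0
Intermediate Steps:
Y(v) = 0
C(O) = O*(-1 + O) (C(O) = (O - 1)*(O + 0) = (-1 + O)*O = O*(-1 + O))
z(Q) = -5/2 (z(Q) = -3 + (0 + 1²)/2 = -3 + (0 + 1)/2 = -3 + (½)*1 = -3 + ½ = -5/2)
(-2 + z(1))*C(0) = (-2 - 5/2)*(0*(-1 + 0)) = -0*(-1) = -9/2*0 = 0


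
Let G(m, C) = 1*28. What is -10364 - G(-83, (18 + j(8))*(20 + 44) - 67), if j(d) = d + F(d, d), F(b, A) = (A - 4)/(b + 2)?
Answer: -10392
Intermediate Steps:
F(b, A) = (-4 + A)/(2 + b)
j(d) = d + (-4 + d)/(2 + d)
G(m, C) = 28
-10364 - G(-83, (18 + j(8))*(20 + 44) - 67) = -10364 - 1*28 = -10364 - 28 = -10392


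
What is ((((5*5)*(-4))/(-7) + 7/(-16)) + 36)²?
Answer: 31169889/12544 ≈ 2484.8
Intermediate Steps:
((((5*5)*(-4))/(-7) + 7/(-16)) + 36)² = (((25*(-4))*(-⅐) + 7*(-1/16)) + 36)² = ((-100*(-⅐) - 7/16) + 36)² = ((100/7 - 7/16) + 36)² = (1551/112 + 36)² = (5583/112)² = 31169889/12544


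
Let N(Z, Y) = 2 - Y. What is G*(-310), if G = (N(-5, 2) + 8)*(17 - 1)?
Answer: -39680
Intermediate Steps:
G = 128 (G = ((2 - 1*2) + 8)*(17 - 1) = ((2 - 2) + 8)*16 = (0 + 8)*16 = 8*16 = 128)
G*(-310) = 128*(-310) = -39680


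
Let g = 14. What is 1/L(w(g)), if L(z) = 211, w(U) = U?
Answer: 1/211 ≈ 0.0047393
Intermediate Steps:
1/L(w(g)) = 1/211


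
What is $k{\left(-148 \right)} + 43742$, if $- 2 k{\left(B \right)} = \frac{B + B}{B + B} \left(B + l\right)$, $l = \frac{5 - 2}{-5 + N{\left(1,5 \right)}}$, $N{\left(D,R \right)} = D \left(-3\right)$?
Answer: $\frac{701059}{16} \approx 43816.0$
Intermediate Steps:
$N{\left(D,R \right)} = - 3 D$
$l = - \frac{3}{8}$ ($l = \frac{5 - 2}{-5 - 3} = \frac{3}{-5 - 3} = \frac{3}{-8} = 3 \left(- \frac{1}{8}\right) = - \frac{3}{8} \approx -0.375$)
$k{\left(B \right)} = \frac{3}{16} - \frac{B}{2}$ ($k{\left(B \right)} = - \frac{\frac{B + B}{B + B} \left(B - \frac{3}{8}\right)}{2} = - \frac{\frac{2 B}{2 B} \left(- \frac{3}{8} + B\right)}{2} = - \frac{2 B \frac{1}{2 B} \left(- \frac{3}{8} + B\right)}{2} = - \frac{1 \left(- \frac{3}{8} + B\right)}{2} = - \frac{- \frac{3}{8} + B}{2} = \frac{3}{16} - \frac{B}{2}$)
$k{\left(-148 \right)} + 43742 = \left(\frac{3}{16} - -74\right) + 43742 = \left(\frac{3}{16} + 74\right) + 43742 = \frac{1187}{16} + 43742 = \frac{701059}{16}$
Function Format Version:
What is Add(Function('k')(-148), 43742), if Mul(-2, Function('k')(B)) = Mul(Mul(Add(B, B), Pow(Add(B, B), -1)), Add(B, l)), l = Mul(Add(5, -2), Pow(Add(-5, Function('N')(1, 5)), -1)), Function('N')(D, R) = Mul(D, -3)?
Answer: Rational(701059, 16) ≈ 43816.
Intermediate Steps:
Function('N')(D, R) = Mul(-3, D)
l = Rational(-3, 8) (l = Mul(Add(5, -2), Pow(Add(-5, Mul(-3, 1)), -1)) = Mul(3, Pow(Add(-5, -3), -1)) = Mul(3, Pow(-8, -1)) = Mul(3, Rational(-1, 8)) = Rational(-3, 8) ≈ -0.37500)
Function('k')(B) = Add(Rational(3, 16), Mul(Rational(-1, 2), B)) (Function('k')(B) = Mul(Rational(-1, 2), Mul(Mul(Add(B, B), Pow(Add(B, B), -1)), Add(B, Rational(-3, 8)))) = Mul(Rational(-1, 2), Mul(Mul(Mul(2, B), Pow(Mul(2, B), -1)), Add(Rational(-3, 8), B))) = Mul(Rational(-1, 2), Mul(Mul(Mul(2, B), Mul(Rational(1, 2), Pow(B, -1))), Add(Rational(-3, 8), B))) = Mul(Rational(-1, 2), Mul(1, Add(Rational(-3, 8), B))) = Mul(Rational(-1, 2), Add(Rational(-3, 8), B)) = Add(Rational(3, 16), Mul(Rational(-1, 2), B)))
Add(Function('k')(-148), 43742) = Add(Add(Rational(3, 16), Mul(Rational(-1, 2), -148)), 43742) = Add(Add(Rational(3, 16), 74), 43742) = Add(Rational(1187, 16), 43742) = Rational(701059, 16)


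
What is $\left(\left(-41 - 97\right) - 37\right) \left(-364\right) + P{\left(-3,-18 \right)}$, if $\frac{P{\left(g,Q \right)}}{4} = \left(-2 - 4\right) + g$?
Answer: $63664$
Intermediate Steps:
$P{\left(g,Q \right)} = -24 + 4 g$ ($P{\left(g,Q \right)} = 4 \left(\left(-2 - 4\right) + g\right) = 4 \left(-6 + g\right) = -24 + 4 g$)
$\left(\left(-41 - 97\right) - 37\right) \left(-364\right) + P{\left(-3,-18 \right)} = \left(\left(-41 - 97\right) - 37\right) \left(-364\right) + \left(-24 + 4 \left(-3\right)\right) = \left(-138 - 37\right) \left(-364\right) - 36 = \left(-175\right) \left(-364\right) - 36 = 63700 - 36 = 63664$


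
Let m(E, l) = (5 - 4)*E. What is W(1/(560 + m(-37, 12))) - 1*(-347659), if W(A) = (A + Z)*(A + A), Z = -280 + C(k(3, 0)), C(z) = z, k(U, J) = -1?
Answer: 95094524687/273529 ≈ 3.4766e+5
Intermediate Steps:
m(E, l) = E (m(E, l) = 1*E = E)
Z = -281 (Z = -280 - 1 = -281)
W(A) = 2*A*(-281 + A) (W(A) = (A - 281)*(A + A) = (-281 + A)*(2*A) = 2*A*(-281 + A))
W(1/(560 + m(-37, 12))) - 1*(-347659) = 2*(-281 + 1/(560 - 37))/(560 - 37) - 1*(-347659) = 2*(-281 + 1/523)/523 + 347659 = 2*(1/523)*(-281 + 1/523) + 347659 = 2*(1/523)*(-146962/523) + 347659 = -293924/273529 + 347659 = 95094524687/273529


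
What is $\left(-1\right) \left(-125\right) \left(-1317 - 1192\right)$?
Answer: $-313625$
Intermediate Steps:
$\left(-1\right) \left(-125\right) \left(-1317 - 1192\right) = 125 \left(-2509\right) = -313625$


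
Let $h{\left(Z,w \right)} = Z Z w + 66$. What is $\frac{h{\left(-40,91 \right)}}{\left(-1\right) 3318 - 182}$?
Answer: $- \frac{72833}{1750} \approx -41.619$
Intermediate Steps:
$h{\left(Z,w \right)} = 66 + w Z^{2}$ ($h{\left(Z,w \right)} = Z^{2} w + 66 = w Z^{2} + 66 = 66 + w Z^{2}$)
$\frac{h{\left(-40,91 \right)}}{\left(-1\right) 3318 - 182} = \frac{66 + 91 \left(-40\right)^{2}}{\left(-1\right) 3318 - 182} = \frac{66 + 91 \cdot 1600}{-3318 - 182} = \frac{66 + 145600}{-3500} = 145666 \left(- \frac{1}{3500}\right) = - \frac{72833}{1750}$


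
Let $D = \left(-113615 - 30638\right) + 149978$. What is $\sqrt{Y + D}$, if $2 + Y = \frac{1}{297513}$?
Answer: $\frac{10 \sqrt{62538955237}}{33057} \approx 75.651$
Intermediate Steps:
$Y = - \frac{595025}{297513}$ ($Y = -2 + \frac{1}{297513} = - \frac{595025}{297513} \approx -2.0$)
$D = 5725$ ($D = -144253 + 149978 = 5725$)
$\sqrt{Y + D} = \sqrt{- \frac{595025}{297513} + 5725} = \sqrt{\frac{1702666900}{297513}} = \frac{10 \sqrt{62538955237}}{33057}$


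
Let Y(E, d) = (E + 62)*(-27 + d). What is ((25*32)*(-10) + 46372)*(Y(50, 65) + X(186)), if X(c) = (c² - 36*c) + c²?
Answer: 2561407744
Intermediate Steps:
X(c) = -36*c + 2*c²
Y(E, d) = (-27 + d)*(62 + E) (Y(E, d) = (62 + E)*(-27 + d) = (-27 + d)*(62 + E))
((25*32)*(-10) + 46372)*(Y(50, 65) + X(186)) = ((25*32)*(-10) + 46372)*((-1674 - 27*50 + 62*65 + 50*65) + 2*186*(-18 + 186)) = (800*(-10) + 46372)*((-1674 - 1350 + 4030 + 3250) + 2*186*168) = (-8000 + 46372)*(4256 + 62496) = 38372*66752 = 2561407744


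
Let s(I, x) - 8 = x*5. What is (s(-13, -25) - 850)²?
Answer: 935089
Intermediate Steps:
s(I, x) = 8 + 5*x (s(I, x) = 8 + x*5 = 8 + 5*x)
(s(-13, -25) - 850)² = ((8 + 5*(-25)) - 850)² = ((8 - 125) - 850)² = (-117 - 850)² = (-967)² = 935089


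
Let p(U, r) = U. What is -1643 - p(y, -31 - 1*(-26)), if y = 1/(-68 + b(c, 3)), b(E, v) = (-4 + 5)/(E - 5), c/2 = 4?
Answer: -333526/203 ≈ -1643.0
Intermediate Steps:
c = 8 (c = 2*4 = 8)
b(E, v) = 1/(-5 + E)
y = -3/203 (y = 1/(-68 + 1/(-5 + 8)) = 1/(-68 + 1/3) = 1/(-68 + ⅓) = 1/(-203/3) = -3/203 ≈ -0.014778)
-1643 - p(y, -31 - 1*(-26)) = -1643 - 1*(-3/203) = -1643 + 3/203 = -333526/203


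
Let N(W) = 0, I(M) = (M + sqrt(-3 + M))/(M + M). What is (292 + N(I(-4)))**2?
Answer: 85264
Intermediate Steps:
I(M) = (M + sqrt(-3 + M))/(2*M) (I(M) = (M + sqrt(-3 + M))/((2*M)) = (M + sqrt(-3 + M))*(1/(2*M)) = (M + sqrt(-3 + M))/(2*M))
(292 + N(I(-4)))**2 = (292 + 0)**2 = 292**2 = 85264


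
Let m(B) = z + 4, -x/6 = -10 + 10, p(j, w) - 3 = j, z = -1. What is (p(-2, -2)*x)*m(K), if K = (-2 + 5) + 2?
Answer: 0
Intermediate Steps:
p(j, w) = 3 + j
x = 0 (x = -6*(-10 + 10) = -6*0 = 0)
K = 5 (K = 3 + 2 = 5)
m(B) = 3 (m(B) = -1 + 4 = 3)
(p(-2, -2)*x)*m(K) = ((3 - 2)*0)*3 = (1*0)*3 = 0*3 = 0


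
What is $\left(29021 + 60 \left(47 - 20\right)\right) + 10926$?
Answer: $41567$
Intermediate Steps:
$\left(29021 + 60 \left(47 - 20\right)\right) + 10926 = \left(29021 + 60 \cdot 27\right) + 10926 = \left(29021 + 1620\right) + 10926 = 30641 + 10926 = 41567$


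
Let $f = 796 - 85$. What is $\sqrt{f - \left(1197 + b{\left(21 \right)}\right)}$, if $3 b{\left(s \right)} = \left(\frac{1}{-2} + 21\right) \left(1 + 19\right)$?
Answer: $\frac{2 i \sqrt{1401}}{3} \approx 24.953 i$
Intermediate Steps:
$f = 711$
$b{\left(s \right)} = \frac{410}{3}$ ($b{\left(s \right)} = \frac{\left(\frac{1}{-2} + 21\right) \left(1 + 19\right)}{3} = \frac{\left(- \frac{1}{2} + 21\right) 20}{3} = \frac{\frac{41}{2} \cdot 20}{3} = \frac{1}{3} \cdot 410 = \frac{410}{3}$)
$\sqrt{f - \left(1197 + b{\left(21 \right)}\right)} = \sqrt{711 - \frac{4001}{3}} = \sqrt{- \frac{1868}{3}} = \frac{2 i \sqrt{1401}}{3}$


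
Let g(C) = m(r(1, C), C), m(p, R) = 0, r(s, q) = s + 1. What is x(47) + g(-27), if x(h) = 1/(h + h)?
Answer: 1/94 ≈ 0.010638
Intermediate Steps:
r(s, q) = 1 + s
x(h) = 1/(2*h)
g(C) = 0
x(47) + g(-27) = (1/2)/47 + 0 = (1/2)*(1/47) + 0 = 1/94 + 0 = 1/94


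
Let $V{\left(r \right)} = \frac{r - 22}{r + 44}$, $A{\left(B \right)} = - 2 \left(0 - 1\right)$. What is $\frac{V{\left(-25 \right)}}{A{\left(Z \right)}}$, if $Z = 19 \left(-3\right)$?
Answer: $- \frac{47}{38} \approx -1.2368$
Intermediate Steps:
$Z = -57$
$A{\left(B \right)} = 2$ ($A{\left(B \right)} = \left(-2\right) \left(-1\right) = 2$)
$V{\left(r \right)} = \frac{-22 + r}{44 + r}$
$\frac{V{\left(-25 \right)}}{A{\left(Z \right)}} = \frac{\frac{1}{44 - 25} \left(-22 - 25\right)}{2} = \frac{1}{19} \left(-47\right) \frac{1}{2} = \left(- \frac{47}{19}\right) \frac{1}{2} = - \frac{47}{38}$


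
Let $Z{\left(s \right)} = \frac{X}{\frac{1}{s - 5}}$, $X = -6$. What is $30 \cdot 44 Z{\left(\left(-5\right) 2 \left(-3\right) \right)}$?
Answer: $-198000$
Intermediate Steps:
$Z{\left(s \right)} = 30 - 6 s$ ($Z{\left(s \right)} = - \frac{6}{\frac{1}{s - 5}} = - \frac{6}{\frac{1}{-5 + s}} = - 6 \left(-5 + s\right) = 30 - 6 s$)
$30 \cdot 44 Z{\left(\left(-5\right) 2 \left(-3\right) \right)} = 30 \cdot 44 \left(30 - 6 \left(-5\right) 2 \left(-3\right)\right) = 1320 \left(30 - 6 \left(\left(-10\right) \left(-3\right)\right)\right) = 1320 \left(30 - 180\right) = 1320 \left(-150\right) = -198000$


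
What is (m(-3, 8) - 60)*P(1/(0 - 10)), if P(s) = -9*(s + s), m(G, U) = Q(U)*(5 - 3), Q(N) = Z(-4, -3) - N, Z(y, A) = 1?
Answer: -666/5 ≈ -133.20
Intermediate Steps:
Q(N) = 1 - N
m(G, U) = 2 - 2*U (m(G, U) = (1 - U)*(5 - 3) = (1 - U)*2 = 2 - 2*U)
P(s) = -18*s
(m(-3, 8) - 60)*P(1/(0 - 10)) = ((2 - 2*8) - 60)*(-18/(0 - 10)) = ((2 - 16) - 60)*(-18/(-10)) = (-14 - 60)*(-18*(-⅒)) = -74*9/5 = -666/5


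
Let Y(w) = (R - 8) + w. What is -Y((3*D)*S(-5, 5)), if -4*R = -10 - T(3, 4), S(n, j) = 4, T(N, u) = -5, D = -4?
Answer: 219/4 ≈ 54.750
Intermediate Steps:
R = 5/4 (R = -(-10 - 1*(-5))/4 = -(-10 + 5)/4 = -¼*(-5) = 5/4 ≈ 1.2500)
Y(w) = -27/4 + w (Y(w) = (5/4 - 8) + w = -27/4 + w)
-Y((3*D)*S(-5, 5)) = -(-27/4 + (3*(-4))*4) = -(-27/4 - 12*4) = -(-27/4 - 48) = -1*(-219/4) = 219/4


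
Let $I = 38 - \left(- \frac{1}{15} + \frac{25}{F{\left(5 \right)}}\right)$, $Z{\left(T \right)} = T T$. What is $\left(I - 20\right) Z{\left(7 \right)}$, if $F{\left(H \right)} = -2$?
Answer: $\frac{44933}{30} \approx 1497.8$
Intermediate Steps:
$Z{\left(T \right)} = T^{2}$
$I = \frac{1517}{30}$ ($I = 38 - \left(- \frac{1}{15} - \frac{25}{2}\right) = 38 - - \frac{377}{30} = 38 + \left(\frac{25}{2} + \frac{1}{15}\right) = 38 + \frac{377}{30} = \frac{1517}{30} \approx 50.567$)
$\left(I - 20\right) Z{\left(7 \right)} = \left(\frac{1517}{30} - 20\right) 7^{2} = \frac{917}{30} \cdot 49 = \frac{44933}{30}$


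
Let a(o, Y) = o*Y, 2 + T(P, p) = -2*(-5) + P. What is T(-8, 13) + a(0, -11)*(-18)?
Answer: 0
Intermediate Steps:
T(P, p) = 8 + P (T(P, p) = -2 + (-2*(-5) + P) = -2 + (10 + P) = 8 + P)
a(o, Y) = Y*o
T(-8, 13) + a(0, -11)*(-18) = (8 - 8) - 11*0*(-18) = 0 + 0*(-18) = 0 + 0 = 0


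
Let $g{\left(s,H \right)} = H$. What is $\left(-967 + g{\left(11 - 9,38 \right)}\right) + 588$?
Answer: $-341$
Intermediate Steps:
$\left(-967 + g{\left(11 - 9,38 \right)}\right) + 588 = \left(-967 + 38\right) + 588 = -929 + 588 = -341$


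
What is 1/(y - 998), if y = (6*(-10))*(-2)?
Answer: -1/878 ≈ -0.0011390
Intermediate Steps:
y = 120 (y = -60*(-2) = 120)
1/(y - 998) = 1/(120 - 998) = 1/(-878) = -1/878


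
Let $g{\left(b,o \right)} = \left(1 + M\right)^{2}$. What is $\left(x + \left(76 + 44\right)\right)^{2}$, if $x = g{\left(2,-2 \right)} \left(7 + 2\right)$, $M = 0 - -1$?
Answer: $24336$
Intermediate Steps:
$M = 1$ ($M = 0 + 1 = 1$)
$g{\left(b,o \right)} = 4$ ($g{\left(b,o \right)} = \left(1 + 1\right)^{2} = 2^{2} = 4$)
$x = 36$ ($x = 4 \left(7 + 2\right) = 4 \cdot 9 = 36$)
$\left(x + \left(76 + 44\right)\right)^{2} = \left(36 + \left(76 + 44\right)\right)^{2} = \left(36 + 120\right)^{2} = 156^{2} = 24336$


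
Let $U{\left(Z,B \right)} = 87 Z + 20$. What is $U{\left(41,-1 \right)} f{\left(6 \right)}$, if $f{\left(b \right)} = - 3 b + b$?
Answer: $-43044$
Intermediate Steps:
$f{\left(b \right)} = - 2 b$
$U{\left(Z,B \right)} = 20 + 87 Z$
$U{\left(41,-1 \right)} f{\left(6 \right)} = \left(20 + 87 \cdot 41\right) \left(\left(-2\right) 6\right) = \left(20 + 3567\right) \left(-12\right) = 3587 \left(-12\right) = -43044$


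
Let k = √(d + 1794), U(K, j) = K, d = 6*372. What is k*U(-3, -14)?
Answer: -3*√4026 ≈ -190.35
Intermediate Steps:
d = 2232
k = √4026 (k = √(2232 + 1794) = √4026 ≈ 63.451)
k*U(-3, -14) = √4026*(-3) = -3*√4026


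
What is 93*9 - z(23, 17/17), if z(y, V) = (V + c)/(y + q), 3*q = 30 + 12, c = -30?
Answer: 30998/37 ≈ 837.78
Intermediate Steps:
q = 14 (q = (30 + 12)/3 = (1/3)*42 = 14)
z(y, V) = (-30 + V)/(14 + y) (z(y, V) = (V - 30)/(y + 14) = (-30 + V)/(14 + y))
93*9 - z(23, 17/17) = 93*9 - (-30 + 17/17)/(14 + 23) = 837 - (-30 + 17*(1/17))/37 = 837 - (-30 + 1)/37 = 837 - (-29)/37 = 837 - 1*(-29/37) = 837 + 29/37 = 30998/37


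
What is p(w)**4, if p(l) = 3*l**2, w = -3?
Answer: 531441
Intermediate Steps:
p(w)**4 = (3*(-3)**2)**4 = (3*9)**4 = 27**4 = 531441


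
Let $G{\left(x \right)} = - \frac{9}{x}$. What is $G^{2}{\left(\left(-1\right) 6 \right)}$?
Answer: $\frac{9}{4} \approx 2.25$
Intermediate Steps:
$G^{2}{\left(\left(-1\right) 6 \right)} = \left(- \frac{9}{\left(-1\right) 6}\right)^{2} = \left(- \frac{9}{-6}\right)^{2} = \left(\left(-9\right) \left(- \frac{1}{6}\right)\right)^{2} = \left(\frac{3}{2}\right)^{2} = \frac{9}{4}$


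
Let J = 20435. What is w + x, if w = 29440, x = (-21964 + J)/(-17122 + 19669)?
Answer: 74982151/2547 ≈ 29439.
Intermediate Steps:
x = -1529/2547 (x = (-21964 + 20435)/(-17122 + 19669) = -1529/2547 ≈ -0.60031)
w + x = 29440 - 1529/2547 = 74982151/2547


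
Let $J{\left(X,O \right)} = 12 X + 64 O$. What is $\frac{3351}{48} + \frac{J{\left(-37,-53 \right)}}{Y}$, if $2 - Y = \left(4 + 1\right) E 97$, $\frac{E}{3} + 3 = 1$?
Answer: $\frac{14247}{208} \approx 68.495$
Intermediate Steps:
$E = -6$ ($E = -9 + 3 \cdot 1 = -9 + 3 = -6$)
$Y = 2912$ ($Y = 2 - \left(4 + 1\right) \left(-6\right) 97 = 2 - 5 \left(-6\right) 97 = 2 - \left(-30\right) 97 = 2 - -2910 = 2 + 2910 = 2912$)
$\frac{3351}{48} + \frac{J{\left(-37,-53 \right)}}{Y} = \frac{3351}{48} + \frac{12 \left(-37\right) + 64 \left(-53\right)}{2912} = 3351 \cdot \frac{1}{48} + \left(-444 - 3392\right) \frac{1}{2912} = \frac{1117}{16} - \frac{137}{104} = \frac{14247}{208}$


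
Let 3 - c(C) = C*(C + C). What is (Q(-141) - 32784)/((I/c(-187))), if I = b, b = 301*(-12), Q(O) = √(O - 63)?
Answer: -191062420/301 + 69935*I*√51/1806 ≈ -6.3476e+5 + 276.54*I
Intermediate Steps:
Q(O) = √(-63 + O)
c(C) = 3 - 2*C² (c(C) = 3 - C*(C + C) = 3 - C*2*C = 3 - 2*C²)
b = -3612
I = -3612
(Q(-141) - 32784)/((I/c(-187))) = (√(-63 - 141) - 32784)/((-3612/(3 - 2*(-187)²))) = (√(-204) - 32784)/((-3612/(3 - 2*34969))) = (2*I*√51 - 32784)/((-3612/(3 - 69938))) = (-32784 + 2*I*√51)/((-3612/(-69935))) = (-32784 + 2*I*√51)/((-3612*(-1/69935))) = (-32784 + 2*I*√51)/(3612/69935) = (-32784 + 2*I*√51)*(69935/3612) = -191062420/301 + 69935*I*√51/1806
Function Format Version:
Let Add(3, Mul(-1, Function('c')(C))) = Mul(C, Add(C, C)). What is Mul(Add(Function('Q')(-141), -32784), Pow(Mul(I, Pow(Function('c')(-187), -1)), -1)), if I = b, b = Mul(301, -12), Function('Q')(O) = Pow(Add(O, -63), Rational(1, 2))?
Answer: Add(Rational(-191062420, 301), Mul(Rational(69935, 1806), I, Pow(51, Rational(1, 2)))) ≈ Add(-6.3476e+5, Mul(276.54, I))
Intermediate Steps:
Function('Q')(O) = Pow(Add(-63, O), Rational(1, 2))
Function('c')(C) = Add(3, Mul(-2, Pow(C, 2))) (Function('c')(C) = Add(3, Mul(-1, Mul(C, Add(C, C)))) = Add(3, Mul(-1, Mul(C, Mul(2, C)))) = Add(3, Mul(-1, Mul(2, Pow(C, 2)))) = Add(3, Mul(-2, Pow(C, 2))))
b = -3612
I = -3612
Mul(Add(Function('Q')(-141), -32784), Pow(Mul(I, Pow(Function('c')(-187), -1)), -1)) = Mul(Add(Pow(Add(-63, -141), Rational(1, 2)), -32784), Pow(Mul(-3612, Pow(Add(3, Mul(-2, Pow(-187, 2))), -1)), -1)) = Mul(Add(Pow(-204, Rational(1, 2)), -32784), Pow(Mul(-3612, Pow(Add(3, Mul(-2, 34969)), -1)), -1)) = Mul(Add(Mul(2, I, Pow(51, Rational(1, 2))), -32784), Pow(Mul(-3612, Pow(Add(3, -69938), -1)), -1)) = Mul(Add(-32784, Mul(2, I, Pow(51, Rational(1, 2)))), Pow(Mul(-3612, Pow(-69935, -1)), -1)) = Mul(Add(-32784, Mul(2, I, Pow(51, Rational(1, 2)))), Pow(Mul(-3612, Rational(-1, 69935)), -1)) = Mul(Add(-32784, Mul(2, I, Pow(51, Rational(1, 2)))), Pow(Rational(3612, 69935), -1)) = Mul(Add(-32784, Mul(2, I, Pow(51, Rational(1, 2)))), Rational(69935, 3612)) = Add(Rational(-191062420, 301), Mul(Rational(69935, 1806), I, Pow(51, Rational(1, 2))))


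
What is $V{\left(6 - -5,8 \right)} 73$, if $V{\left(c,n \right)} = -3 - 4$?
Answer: $-511$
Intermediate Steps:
$V{\left(c,n \right)} = -7$ ($V{\left(c,n \right)} = -3 - 4 = -7$)
$V{\left(6 - -5,8 \right)} 73 = \left(-7\right) 73 = -511$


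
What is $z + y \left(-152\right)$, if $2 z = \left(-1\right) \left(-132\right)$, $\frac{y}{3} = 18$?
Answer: $-8142$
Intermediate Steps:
$y = 54$ ($y = 3 \cdot 18 = 54$)
$z = 66$ ($z = \frac{\left(-1\right) \left(-132\right)}{2} = \frac{1}{2} \cdot 132 = 66$)
$z + y \left(-152\right) = 66 + 54 \left(-152\right) = 66 - 8208 = -8142$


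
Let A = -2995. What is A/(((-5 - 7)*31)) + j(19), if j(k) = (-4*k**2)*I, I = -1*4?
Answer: 2151667/372 ≈ 5784.0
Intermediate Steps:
I = -4
j(k) = 16*k**2 (j(k) = -4*k**2*(-4) = 16*k**2)
A/(((-5 - 7)*31)) + j(19) = -2995*1/(31*(-5 - 7)) + 16*19**2 = -2995/((-12*31)) + 16*361 = -2995/(-372) + 5776 = -2995*(-1/372) + 5776 = 2995/372 + 5776 = 2151667/372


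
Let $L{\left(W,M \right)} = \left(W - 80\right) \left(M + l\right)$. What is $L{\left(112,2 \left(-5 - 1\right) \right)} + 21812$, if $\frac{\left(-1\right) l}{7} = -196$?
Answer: $65332$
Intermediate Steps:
$l = 1372$ ($l = \left(-7\right) \left(-196\right) = 1372$)
$L{\left(W,M \right)} = \left(-80 + W\right) \left(1372 + M\right)$ ($L{\left(W,M \right)} = \left(W - 80\right) \left(M + 1372\right) = \left(-80 + W\right) \left(1372 + M\right)$)
$L{\left(112,2 \left(-5 - 1\right) \right)} + 21812 = \left(-109760 - 80 \cdot 2 \left(-5 - 1\right) + 1372 \cdot 112 + 2 \left(-5 - 1\right) 112\right) + 21812 = \left(-109760 - 80 \cdot 2 \left(-6\right) + 153664 + 2 \left(-6\right) 112\right) + 21812 = \left(-109760 - -960 + 153664 - 1344\right) + 21812 = \left(-109760 + 960 + 153664 - 1344\right) + 21812 = 43520 + 21812 = 65332$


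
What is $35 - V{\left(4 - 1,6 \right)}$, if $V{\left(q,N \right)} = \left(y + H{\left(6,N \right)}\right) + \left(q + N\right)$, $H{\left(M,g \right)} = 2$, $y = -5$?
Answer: $29$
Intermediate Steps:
$V{\left(q,N \right)} = -3 + N + q$ ($V{\left(q,N \right)} = \left(-5 + 2\right) + \left(q + N\right) = -3 + \left(N + q\right) = -3 + N + q$)
$35 - V{\left(4 - 1,6 \right)} = 35 - \left(-3 + 6 + \left(4 - 1\right)\right) = 35 - \left(-3 + 6 + 3\right) = 35 - 6 = 29$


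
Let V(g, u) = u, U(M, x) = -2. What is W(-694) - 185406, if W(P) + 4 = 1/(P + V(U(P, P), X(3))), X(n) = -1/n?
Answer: -386209033/2083 ≈ -1.8541e+5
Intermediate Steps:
W(P) = -4 + 1/(-⅓ + P) (W(P) = -4 + 1/(P - 1/3) = -4 + 1/(P - 1*⅓) = -4 + 1/(P - ⅓) = -4 + 1/(-⅓ + P))
W(-694) - 185406 = (7 - 12*(-694))/(-1 + 3*(-694)) - 185406 = (7 + 8328)/(-1 - 2082) - 185406 = 8335/(-2083) - 185406 = -1/2083*8335 - 185406 = -8335/2083 - 185406 = -386209033/2083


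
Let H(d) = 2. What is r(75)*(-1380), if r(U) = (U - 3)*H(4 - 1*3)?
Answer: -198720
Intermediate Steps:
r(U) = -6 + 2*U (r(U) = (U - 3)*2 = (-3 + U)*2 = -6 + 2*U)
r(75)*(-1380) = (-6 + 2*75)*(-1380) = (-6 + 150)*(-1380) = 144*(-1380) = -198720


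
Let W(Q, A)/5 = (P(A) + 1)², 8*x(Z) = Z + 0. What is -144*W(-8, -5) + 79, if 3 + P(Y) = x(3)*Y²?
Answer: -156329/4 ≈ -39082.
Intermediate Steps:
x(Z) = Z/8 (x(Z) = (Z + 0)/8 = Z/8)
P(Y) = -3 + 3*Y²/8 (P(Y) = -3 + ((⅛)*3)*Y² = -3 + 3*Y²/8)
W(Q, A) = 5*(-2 + 3*A²/8)² (W(Q, A) = 5*((-3 + 3*A²/8) + 1)² = 5*(-2 + 3*A²/8)²)
-144*W(-8, -5) + 79 = -45*(-16 + 3*(-5)²)²/4 + 79 = -45*(-16 + 3*25)²/4 + 79 = -45*(-16 + 75)²/4 + 79 = -45*59²/4 + 79 = -45*3481/4 + 79 = -144*17405/64 + 79 = -156645/4 + 79 = -156329/4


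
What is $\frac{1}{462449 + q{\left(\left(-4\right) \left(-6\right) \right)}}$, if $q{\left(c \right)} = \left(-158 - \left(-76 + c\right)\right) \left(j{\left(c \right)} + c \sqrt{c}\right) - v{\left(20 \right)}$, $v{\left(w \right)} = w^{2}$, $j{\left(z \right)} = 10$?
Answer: $\frac{51221}{23595059073} + \frac{1696 \sqrt{6}}{70785177219} \approx 2.2295 \cdot 10^{-6}$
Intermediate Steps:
$q{\left(c \right)} = -400 + \left(-82 - c\right) \left(10 + c^{\frac{3}{2}}\right)$ ($q{\left(c \right)} = \left(-158 - \left(-76 + c\right)\right) \left(10 + c \sqrt{c}\right) - 20^{2} = \left(-82 - c\right) \left(10 + c^{\frac{3}{2}}\right) - 400 = -400 + \left(-82 - c\right) \left(10 + c^{\frac{3}{2}}\right)$)
$\frac{1}{462449 + q{\left(\left(-4\right) \left(-6\right) \right)}} = \frac{1}{462449 - \left(1220 + \left(\left(-4\right) \left(-6\right)\right)^{\frac{5}{2}} + 82 \cdot 48 \sqrt{6} + 10 \left(-4\right) \left(-6\right)\right)} = \frac{1}{462449 - \left(1460 + 24^{\frac{5}{2}} + 3936 \sqrt{6}\right)} = \frac{1}{462449 - \left(1460 + 1152 \sqrt{6} + 82 \cdot 48 \sqrt{6}\right)} = \frac{1}{462449 - \left(1460 + 5088 \sqrt{6}\right)} = \frac{1}{460989 - 5088 \sqrt{6}}$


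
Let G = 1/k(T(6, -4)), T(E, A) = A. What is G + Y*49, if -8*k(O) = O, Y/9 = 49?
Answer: 21611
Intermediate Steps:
Y = 441 (Y = 9*49 = 441)
k(O) = -O/8
G = 2 (G = 1/(-⅛*(-4)) = 1/(½) = 2)
G + Y*49 = 2 + 441*49 = 2 + 21609 = 21611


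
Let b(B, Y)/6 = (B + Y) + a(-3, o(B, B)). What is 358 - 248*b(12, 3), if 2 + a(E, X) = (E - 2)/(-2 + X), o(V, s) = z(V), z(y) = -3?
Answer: -20474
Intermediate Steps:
o(V, s) = -3
a(E, X) = -2 + (-2 + E)/(-2 + X) (a(E, X) = -2 + (E - 2)/(-2 + X) = -2 + (-2 + E)/(-2 + X))
b(B, Y) = -6 + 6*B + 6*Y (b(B, Y) = 6*((B + Y) + (2 - 3 - 2*(-3))/(-2 - 3)) = 6*((B + Y) + (2 - 3 + 6)/(-5)) = 6*((B + Y) - ⅕*5) = 6*((B + Y) - 1) = 6*(-1 + B + Y) = -6 + 6*B + 6*Y)
358 - 248*b(12, 3) = 358 - 248*(-6 + 6*12 + 6*3) = 358 - 248*(-6 + 72 + 18) = 358 - 248*84 = 358 - 20832 = -20474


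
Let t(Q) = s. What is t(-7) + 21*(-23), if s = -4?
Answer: -487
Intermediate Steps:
t(Q) = -4
t(-7) + 21*(-23) = -4 + 21*(-23) = -4 - 483 = -487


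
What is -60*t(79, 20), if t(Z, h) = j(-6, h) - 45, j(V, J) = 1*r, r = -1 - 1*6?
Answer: 3120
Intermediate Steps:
r = -7 (r = -1 - 6 = -7)
j(V, J) = -7 (j(V, J) = 1*(-7) = -7)
t(Z, h) = -52 (t(Z, h) = -7 - 45 = -52)
-60*t(79, 20) = -60*(-52) = 3120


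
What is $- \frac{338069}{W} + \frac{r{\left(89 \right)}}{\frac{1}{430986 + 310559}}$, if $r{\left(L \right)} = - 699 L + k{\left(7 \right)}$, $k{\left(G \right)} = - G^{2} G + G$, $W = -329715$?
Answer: $- \frac{15292648284304156}{329715} \approx -4.6381 \cdot 10^{10}$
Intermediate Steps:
$k{\left(G \right)} = G - G^{3}$ ($k{\left(G \right)} = - G^{3} + G = G - G^{3}$)
$r{\left(L \right)} = -336 - 699 L$ ($r{\left(L \right)} = - 699 L + \left(7 - 7^{3}\right) = - 699 L + \left(7 - 343\right) = - 699 L - 336 = -336 - 699 L$)
$- \frac{338069}{W} + \frac{r{\left(89 \right)}}{\frac{1}{430986 + 310559}} = - \frac{338069}{-329715} + \frac{-336 - 62211}{\frac{1}{430986 + 310559}} = \left(-338069\right) \left(- \frac{1}{329715}\right) + \frac{-336 - 62211}{\frac{1}{741545}} = \frac{338069}{329715} - 62547 \frac{1}{\frac{1}{741545}} = \frac{338069}{329715} - 46381415115 = - \frac{15292648284304156}{329715}$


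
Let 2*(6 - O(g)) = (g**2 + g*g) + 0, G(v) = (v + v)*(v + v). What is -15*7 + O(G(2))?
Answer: -355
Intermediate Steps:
G(v) = 4*v**2 (G(v) = (2*v)*(2*v) = 4*v**2)
O(g) = 6 - g**2 (O(g) = 6 - ((g**2 + g*g) + 0)/2 = 6 - ((g**2 + g**2) + 0)/2 = 6 - (2*g**2 + 0)/2 = 6 - g**2)
-15*7 + O(G(2)) = -15*7 + (6 - (4*2**2)**2) = -105 + (6 - (4*4)**2) = -105 + (6 - 1*16**2) = -105 + (6 - 1*256) = -105 + (6 - 256) = -105 - 250 = -355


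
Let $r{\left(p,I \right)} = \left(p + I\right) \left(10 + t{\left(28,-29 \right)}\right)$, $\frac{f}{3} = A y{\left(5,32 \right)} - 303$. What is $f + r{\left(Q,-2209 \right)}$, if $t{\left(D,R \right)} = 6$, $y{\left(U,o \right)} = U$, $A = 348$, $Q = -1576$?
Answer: $-56249$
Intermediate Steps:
$f = 4311$ ($f = 3 \left(348 \cdot 5 - 303\right) = 3 \left(1740 - 303\right) = 3 \cdot 1437 = 4311$)
$r{\left(p,I \right)} = 16 I + 16 p$ ($r{\left(p,I \right)} = \left(p + I\right) \left(10 + 6\right) = \left(I + p\right) 16 = 16 I + 16 p$)
$f + r{\left(Q,-2209 \right)} = 4311 + \left(16 \left(-2209\right) + 16 \left(-1576\right)\right) = 4311 - 60560 = -56249$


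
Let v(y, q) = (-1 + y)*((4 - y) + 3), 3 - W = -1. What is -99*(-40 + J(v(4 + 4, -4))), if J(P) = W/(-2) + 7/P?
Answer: 4257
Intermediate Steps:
W = 4 (W = 3 - 1*(-1) = 3 + 1 = 4)
v(y, q) = (-1 + y)*(7 - y)
J(P) = -2 + 7/P (J(P) = 4/(-2) + 7/P = 4*(-1/2) + 7/P = -2 + 7/P)
-99*(-40 + J(v(4 + 4, -4))) = -99*(-40 + (-2 + 7/(-7 - (4 + 4)**2 + 8*(4 + 4)))) = -99*(-40 + (-2 + 7/(-7 - 1*8**2 + 8*8))) = -99*(-40 + (-2 + 7/(-7 - 1*64 + 64))) = -99*(-40 + (-2 + 7/(-7 - 64 + 64))) = -99*(-40 + (-2 + 7/(-7))) = -99*(-40 + (-2 + 7*(-1/7))) = -99*(-40 + (-2 - 1)) = -99*(-40 - 3) = -99*(-43) = 4257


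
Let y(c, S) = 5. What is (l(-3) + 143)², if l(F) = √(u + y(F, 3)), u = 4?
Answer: 21316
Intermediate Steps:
l(F) = 3 (l(F) = √(4 + 5) = √9 = 3)
(l(-3) + 143)² = (3 + 143)² = 146² = 21316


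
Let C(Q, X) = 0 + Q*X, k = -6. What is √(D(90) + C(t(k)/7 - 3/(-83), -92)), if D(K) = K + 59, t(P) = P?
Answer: √75793193/581 ≈ 14.984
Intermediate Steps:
D(K) = 59 + K
C(Q, X) = Q*X
√(D(90) + C(t(k)/7 - 3/(-83), -92)) = √((59 + 90) + (-6/7 - 3/(-83))*(-92)) = √(149 + (-6*⅐ - 3*(-1/83))*(-92)) = √(149 + (-6/7 + 3/83)*(-92)) = √(149 - 477/581*(-92)) = √(149 + 43884/581) = √(130453/581) = √75793193/581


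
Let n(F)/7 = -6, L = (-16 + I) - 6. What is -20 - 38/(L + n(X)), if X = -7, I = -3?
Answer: -1302/67 ≈ -19.433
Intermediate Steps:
L = -25 (L = (-16 - 3) - 6 = -19 - 6 = -25)
n(F) = -42 (n(F) = 7*(-6) = -42)
-20 - 38/(L + n(X)) = -20 - 38/(-25 - 42) = -20 - 38/(-67) = -20 - 1/67*(-38) = -20 + 38/67 = -1302/67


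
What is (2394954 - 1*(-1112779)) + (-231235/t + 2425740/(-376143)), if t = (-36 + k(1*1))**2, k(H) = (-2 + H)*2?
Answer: 33423446044903/9528956 ≈ 3.5076e+6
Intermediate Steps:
k(H) = -4 + 2*H
t = 1444 (t = (-36 + (-4 + 2*(1*1)))**2 = (-36 + (-4 + 2*1))**2 = (-36 + (-4 + 2))**2 = (-36 - 2)**2 = (-38)**2 = 1444)
(2394954 - 1*(-1112779)) + (-231235/t + 2425740/(-376143)) = (2394954 - 1*(-1112779)) + (-231235/1444 + 2425740/(-376143)) = (2394954 + 1112779) + (-231235*1/1444 + 2425740*(-1/376143)) = 3507733 + (-231235/1444 - 808580/125381) = 3507733 - 1587371845/9528956 = 33423446044903/9528956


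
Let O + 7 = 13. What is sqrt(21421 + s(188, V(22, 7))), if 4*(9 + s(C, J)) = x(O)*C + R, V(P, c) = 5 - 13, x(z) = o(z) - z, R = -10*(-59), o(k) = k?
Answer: 3*sqrt(9582)/2 ≈ 146.83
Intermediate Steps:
R = 590
O = 6 (O = -7 + 13 = 6)
x(z) = 0 (x(z) = z - z = 0)
V(P, c) = -8
s(C, J) = 277/2 (s(C, J) = -9 + (0*C + 590)/4 = -9 + (0 + 590)/4 = -9 + (1/4)*590 = -9 + 295/2 = 277/2)
sqrt(21421 + s(188, V(22, 7))) = sqrt(21421 + 277/2) = sqrt(43119/2) = 3*sqrt(9582)/2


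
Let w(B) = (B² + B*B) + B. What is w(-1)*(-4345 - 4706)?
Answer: -9051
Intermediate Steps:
w(B) = B + 2*B² (w(B) = (B² + B²) + B = 2*B² + B = B + 2*B²)
w(-1)*(-4345 - 4706) = (-(1 + 2*(-1)))*(-4345 - 4706) = -(1 - 2)*(-9051) = -1*(-1)*(-9051) = 1*(-9051) = -9051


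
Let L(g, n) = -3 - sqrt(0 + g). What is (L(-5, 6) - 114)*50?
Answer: -5850 - 50*I*sqrt(5) ≈ -5850.0 - 111.8*I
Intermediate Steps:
L(g, n) = -3 - sqrt(g)
(L(-5, 6) - 114)*50 = ((-3 - sqrt(-5)) - 114)*50 = ((-3 - I*sqrt(5)) - 114)*50 = (-117 - I*sqrt(5))*50 = -5850 - 50*I*sqrt(5)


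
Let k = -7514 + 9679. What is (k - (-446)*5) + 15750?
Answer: 20145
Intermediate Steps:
k = 2165
(k - (-446)*5) + 15750 = (2165 - (-446)*5) + 15750 = (2165 - 1*(-2230)) + 15750 = (2165 + 2230) + 15750 = 4395 + 15750 = 20145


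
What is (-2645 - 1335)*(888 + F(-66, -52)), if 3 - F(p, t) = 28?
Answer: -3434740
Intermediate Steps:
F(p, t) = -25 (F(p, t) = 3 - 1*28 = 3 - 28 = -25)
(-2645 - 1335)*(888 + F(-66, -52)) = (-2645 - 1335)*(888 - 25) = -3980*863 = -3434740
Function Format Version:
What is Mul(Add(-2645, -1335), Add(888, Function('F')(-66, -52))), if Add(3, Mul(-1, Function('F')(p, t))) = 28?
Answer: -3434740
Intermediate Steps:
Function('F')(p, t) = -25 (Function('F')(p, t) = Add(3, Mul(-1, 28)) = Add(3, -28) = -25)
Mul(Add(-2645, -1335), Add(888, Function('F')(-66, -52))) = Mul(Add(-2645, -1335), Add(888, -25)) = Mul(-3980, 863) = -3434740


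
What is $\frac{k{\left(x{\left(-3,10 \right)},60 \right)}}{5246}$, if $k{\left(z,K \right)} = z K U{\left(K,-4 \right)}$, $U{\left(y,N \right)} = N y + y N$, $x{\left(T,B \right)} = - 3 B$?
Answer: $\frac{432000}{2623} \approx 164.7$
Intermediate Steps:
$U{\left(y,N \right)} = 2 N y$ ($U{\left(y,N \right)} = N y + N y = 2 N y$)
$k{\left(z,K \right)} = - 8 z K^{2}$ ($k{\left(z,K \right)} = z K 2 \left(-4\right) K = K z \left(- 8 K\right) = - 8 z K^{2}$)
$\frac{k{\left(x{\left(-3,10 \right)},60 \right)}}{5246} = \frac{\left(-8\right) \left(\left(-3\right) 10\right) 60^{2}}{5246} = \left(-8\right) \left(-30\right) 3600 \cdot \frac{1}{5246} = 864000 \cdot \frac{1}{5246} = \frac{432000}{2623}$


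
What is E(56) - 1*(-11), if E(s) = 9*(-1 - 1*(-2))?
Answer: 20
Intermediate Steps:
E(s) = 9 (E(s) = 9*(-1 + 2) = 9*1 = 9)
E(56) - 1*(-11) = 9 - 1*(-11) = 9 + 11 = 20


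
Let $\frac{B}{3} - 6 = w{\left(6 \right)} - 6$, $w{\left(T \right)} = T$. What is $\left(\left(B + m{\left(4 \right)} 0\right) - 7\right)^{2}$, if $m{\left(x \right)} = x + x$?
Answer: $121$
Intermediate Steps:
$m{\left(x \right)} = 2 x$
$B = 18$ ($B = 18 + 3 \left(6 - 6\right) = 18 + 3 \cdot 0 = 18 + 0 = 18$)
$\left(\left(B + m{\left(4 \right)} 0\right) - 7\right)^{2} = \left(\left(18 + 2 \cdot 4 \cdot 0\right) - 7\right)^{2} = \left(\left(18 + 8 \cdot 0\right) - 7\right)^{2} = \left(\left(18 + 0\right) - 7\right)^{2} = \left(18 - 7\right)^{2} = 11^{2} = 121$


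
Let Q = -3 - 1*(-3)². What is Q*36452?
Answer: -437424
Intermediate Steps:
Q = -12 (Q = -3 - 1*9 = -3 - 9 = -12)
Q*36452 = -12*36452 = -437424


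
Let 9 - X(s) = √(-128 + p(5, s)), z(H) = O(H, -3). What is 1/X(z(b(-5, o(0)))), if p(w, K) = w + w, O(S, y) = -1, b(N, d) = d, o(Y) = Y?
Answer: 9/199 + I*√118/199 ≈ 0.045226 + 0.054587*I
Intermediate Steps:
p(w, K) = 2*w
z(H) = -1
X(s) = 9 - I*√118 (X(s) = 9 - √(-128 + 2*5) = 9 - √(-128 + 10) = 9 - √(-118) = 9 - I*√118)
1/X(z(b(-5, o(0)))) = 1/(9 - I*√118)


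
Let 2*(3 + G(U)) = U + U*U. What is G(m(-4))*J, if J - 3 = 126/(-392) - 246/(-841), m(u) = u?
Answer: 209889/23548 ≈ 8.9132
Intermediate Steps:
G(U) = -3 + U/2 + U**2/2 (G(U) = -3 + (U + U*U)/2 = -3 + (U + U**2)/2 = -3 + (U/2 + U**2/2) = -3 + U/2 + U**2/2)
J = 69963/23548 (J = 3 + (126/(-392) - 246/(-841)) = 3 + (126*(-1/392) - 246*(-1/841)) = 3 + (-9/28 + 246/841) = 3 - 681/23548 = 69963/23548 ≈ 2.9711)
G(m(-4))*J = (-3 + (1/2)*(-4) + (1/2)*(-4)**2)*(69963/23548) = (-3 - 2 + (1/2)*16)*(69963/23548) = (-3 - 2 + 8)*(69963/23548) = 3*(69963/23548) = 209889/23548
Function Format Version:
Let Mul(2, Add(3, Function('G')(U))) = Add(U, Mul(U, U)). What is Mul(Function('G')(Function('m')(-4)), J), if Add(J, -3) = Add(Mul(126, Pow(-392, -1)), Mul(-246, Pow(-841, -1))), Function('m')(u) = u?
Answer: Rational(209889, 23548) ≈ 8.9132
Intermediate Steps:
Function('G')(U) = Add(-3, Mul(Rational(1, 2), U), Mul(Rational(1, 2), Pow(U, 2))) (Function('G')(U) = Add(-3, Mul(Rational(1, 2), Add(U, Mul(U, U)))) = Add(-3, Mul(Rational(1, 2), Add(U, Pow(U, 2)))) = Add(-3, Add(Mul(Rational(1, 2), U), Mul(Rational(1, 2), Pow(U, 2)))) = Add(-3, Mul(Rational(1, 2), U), Mul(Rational(1, 2), Pow(U, 2))))
J = Rational(69963, 23548) (J = Add(3, Add(Mul(126, Pow(-392, -1)), Mul(-246, Pow(-841, -1)))) = Add(3, Add(Mul(126, Rational(-1, 392)), Mul(-246, Rational(-1, 841)))) = Add(3, Add(Rational(-9, 28), Rational(246, 841))) = Add(3, Rational(-681, 23548)) = Rational(69963, 23548) ≈ 2.9711)
Mul(Function('G')(Function('m')(-4)), J) = Mul(Add(-3, Mul(Rational(1, 2), -4), Mul(Rational(1, 2), Pow(-4, 2))), Rational(69963, 23548)) = Mul(Add(-3, -2, Mul(Rational(1, 2), 16)), Rational(69963, 23548)) = Mul(Add(-3, -2, 8), Rational(69963, 23548)) = Mul(3, Rational(69963, 23548)) = Rational(209889, 23548)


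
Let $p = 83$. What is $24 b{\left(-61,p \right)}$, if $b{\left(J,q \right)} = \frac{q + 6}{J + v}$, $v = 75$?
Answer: $\frac{1068}{7} \approx 152.57$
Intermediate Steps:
$b{\left(J,q \right)} = \frac{6 + q}{75 + J}$ ($b{\left(J,q \right)} = \frac{q + 6}{J + 75} = \frac{6 + q}{75 + J}$)
$24 b{\left(-61,p \right)} = 24 \frac{6 + 83}{75 - 61} = 24 \cdot \frac{1}{14} \cdot 89 = 24 \cdot \frac{89}{14} = \frac{1068}{7}$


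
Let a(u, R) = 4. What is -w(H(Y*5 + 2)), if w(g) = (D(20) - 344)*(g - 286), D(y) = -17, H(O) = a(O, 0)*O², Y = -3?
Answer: 140790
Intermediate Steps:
H(O) = 4*O²
w(g) = 103246 - 361*g (w(g) = (-17 - 344)*(g - 286) = -361*(-286 + g) = 103246 - 361*g)
-w(H(Y*5 + 2)) = -(103246 - 1444*(-3*5 + 2)²) = -(103246 - 1444*(-15 + 2)²) = -(103246 - 1444*(-13)²) = -(103246 - 1444*169) = -(103246 - 361*676) = -(103246 - 244036) = -1*(-140790) = 140790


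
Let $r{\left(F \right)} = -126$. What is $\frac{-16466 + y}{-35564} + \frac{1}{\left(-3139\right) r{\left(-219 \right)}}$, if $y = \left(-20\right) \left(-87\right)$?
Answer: $\frac{728046841}{1758257487} \approx 0.41407$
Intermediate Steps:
$y = 1740$
$\frac{-16466 + y}{-35564} + \frac{1}{\left(-3139\right) r{\left(-219 \right)}} = \frac{-16466 + 1740}{-35564} + \frac{1}{\left(-3139\right) \left(-126\right)} = \left(-14726\right) \left(- \frac{1}{35564}\right) - - \frac{1}{395514} = \frac{7363}{17782} + \frac{1}{395514} = \frac{728046841}{1758257487}$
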